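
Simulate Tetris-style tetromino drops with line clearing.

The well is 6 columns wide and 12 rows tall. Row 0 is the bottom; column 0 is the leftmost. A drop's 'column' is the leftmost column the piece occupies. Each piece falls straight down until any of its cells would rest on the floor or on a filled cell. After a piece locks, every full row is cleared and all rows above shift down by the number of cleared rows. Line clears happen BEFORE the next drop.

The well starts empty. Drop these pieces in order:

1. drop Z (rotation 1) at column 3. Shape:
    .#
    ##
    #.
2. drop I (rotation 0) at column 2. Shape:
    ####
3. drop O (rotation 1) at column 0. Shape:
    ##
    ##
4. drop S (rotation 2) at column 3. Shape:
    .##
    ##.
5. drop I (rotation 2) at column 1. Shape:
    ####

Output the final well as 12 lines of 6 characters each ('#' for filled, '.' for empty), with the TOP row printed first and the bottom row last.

Drop 1: Z rot1 at col 3 lands with bottom-row=0; cleared 0 line(s) (total 0); column heights now [0 0 0 2 3 0], max=3
Drop 2: I rot0 at col 2 lands with bottom-row=3; cleared 0 line(s) (total 0); column heights now [0 0 4 4 4 4], max=4
Drop 3: O rot1 at col 0 lands with bottom-row=0; cleared 0 line(s) (total 0); column heights now [2 2 4 4 4 4], max=4
Drop 4: S rot2 at col 3 lands with bottom-row=4; cleared 0 line(s) (total 0); column heights now [2 2 4 5 6 6], max=6
Drop 5: I rot2 at col 1 lands with bottom-row=6; cleared 0 line(s) (total 0); column heights now [2 7 7 7 7 6], max=7

Answer: ......
......
......
......
......
.####.
....##
...##.
..####
....#.
##.##.
##.#..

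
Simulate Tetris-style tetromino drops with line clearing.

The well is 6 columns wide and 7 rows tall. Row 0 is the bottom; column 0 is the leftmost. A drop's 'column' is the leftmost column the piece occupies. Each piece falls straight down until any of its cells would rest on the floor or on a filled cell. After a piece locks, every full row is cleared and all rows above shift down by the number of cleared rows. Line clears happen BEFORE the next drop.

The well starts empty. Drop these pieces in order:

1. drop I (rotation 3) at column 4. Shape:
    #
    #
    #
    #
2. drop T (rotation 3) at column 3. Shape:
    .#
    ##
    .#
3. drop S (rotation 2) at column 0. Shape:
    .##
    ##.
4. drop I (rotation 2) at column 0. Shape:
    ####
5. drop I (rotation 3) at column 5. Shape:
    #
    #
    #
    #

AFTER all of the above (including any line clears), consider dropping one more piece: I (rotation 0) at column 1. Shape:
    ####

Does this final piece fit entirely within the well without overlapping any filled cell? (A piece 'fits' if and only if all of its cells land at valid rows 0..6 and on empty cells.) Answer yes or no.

Answer: no

Derivation:
Drop 1: I rot3 at col 4 lands with bottom-row=0; cleared 0 line(s) (total 0); column heights now [0 0 0 0 4 0], max=4
Drop 2: T rot3 at col 3 lands with bottom-row=4; cleared 0 line(s) (total 0); column heights now [0 0 0 6 7 0], max=7
Drop 3: S rot2 at col 0 lands with bottom-row=0; cleared 0 line(s) (total 0); column heights now [1 2 2 6 7 0], max=7
Drop 4: I rot2 at col 0 lands with bottom-row=6; cleared 0 line(s) (total 0); column heights now [7 7 7 7 7 0], max=7
Drop 5: I rot3 at col 5 lands with bottom-row=0; cleared 0 line(s) (total 0); column heights now [7 7 7 7 7 4], max=7
Test piece I rot0 at col 1 (width 4): heights before test = [7 7 7 7 7 4]; fits = False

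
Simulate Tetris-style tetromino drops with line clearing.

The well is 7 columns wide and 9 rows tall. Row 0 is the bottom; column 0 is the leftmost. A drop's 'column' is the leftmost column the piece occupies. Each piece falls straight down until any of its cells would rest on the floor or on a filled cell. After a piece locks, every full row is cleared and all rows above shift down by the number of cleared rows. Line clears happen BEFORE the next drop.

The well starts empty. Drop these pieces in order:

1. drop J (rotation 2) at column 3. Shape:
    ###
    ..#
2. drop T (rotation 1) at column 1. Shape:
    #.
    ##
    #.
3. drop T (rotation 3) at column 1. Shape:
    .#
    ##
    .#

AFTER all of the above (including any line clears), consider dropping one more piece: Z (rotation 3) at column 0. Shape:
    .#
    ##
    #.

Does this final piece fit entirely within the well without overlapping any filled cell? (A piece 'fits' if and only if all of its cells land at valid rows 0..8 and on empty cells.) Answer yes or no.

Answer: yes

Derivation:
Drop 1: J rot2 at col 3 lands with bottom-row=0; cleared 0 line(s) (total 0); column heights now [0 0 0 2 2 2 0], max=2
Drop 2: T rot1 at col 1 lands with bottom-row=0; cleared 0 line(s) (total 0); column heights now [0 3 2 2 2 2 0], max=3
Drop 3: T rot3 at col 1 lands with bottom-row=2; cleared 0 line(s) (total 0); column heights now [0 4 5 2 2 2 0], max=5
Test piece Z rot3 at col 0 (width 2): heights before test = [0 4 5 2 2 2 0]; fits = True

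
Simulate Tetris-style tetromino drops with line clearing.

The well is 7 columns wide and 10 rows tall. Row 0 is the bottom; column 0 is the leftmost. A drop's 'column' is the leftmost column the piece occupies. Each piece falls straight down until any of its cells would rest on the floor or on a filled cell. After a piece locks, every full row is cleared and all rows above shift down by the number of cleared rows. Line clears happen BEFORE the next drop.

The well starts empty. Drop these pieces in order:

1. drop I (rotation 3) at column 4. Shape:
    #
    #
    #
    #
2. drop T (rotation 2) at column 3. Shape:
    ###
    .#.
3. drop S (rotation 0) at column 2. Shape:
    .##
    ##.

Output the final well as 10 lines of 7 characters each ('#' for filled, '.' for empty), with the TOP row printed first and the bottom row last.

Drop 1: I rot3 at col 4 lands with bottom-row=0; cleared 0 line(s) (total 0); column heights now [0 0 0 0 4 0 0], max=4
Drop 2: T rot2 at col 3 lands with bottom-row=4; cleared 0 line(s) (total 0); column heights now [0 0 0 6 6 6 0], max=6
Drop 3: S rot0 at col 2 lands with bottom-row=6; cleared 0 line(s) (total 0); column heights now [0 0 7 8 8 6 0], max=8

Answer: .......
.......
...##..
..##...
...###.
....#..
....#..
....#..
....#..
....#..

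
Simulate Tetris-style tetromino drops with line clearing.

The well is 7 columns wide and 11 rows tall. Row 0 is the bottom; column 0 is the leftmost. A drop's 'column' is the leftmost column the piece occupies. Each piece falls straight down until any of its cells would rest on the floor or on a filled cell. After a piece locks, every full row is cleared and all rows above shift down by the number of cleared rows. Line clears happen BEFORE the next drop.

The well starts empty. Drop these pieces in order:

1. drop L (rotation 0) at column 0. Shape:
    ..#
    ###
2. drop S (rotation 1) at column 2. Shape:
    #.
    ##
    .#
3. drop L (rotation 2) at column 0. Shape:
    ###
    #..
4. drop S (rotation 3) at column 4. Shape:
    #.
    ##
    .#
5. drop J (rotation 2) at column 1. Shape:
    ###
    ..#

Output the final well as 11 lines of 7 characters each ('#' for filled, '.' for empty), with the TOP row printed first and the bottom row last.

Answer: .......
.......
.......
.......
.......
.###...
####...
#.#....
..###..
..####.
###..#.

Derivation:
Drop 1: L rot0 at col 0 lands with bottom-row=0; cleared 0 line(s) (total 0); column heights now [1 1 2 0 0 0 0], max=2
Drop 2: S rot1 at col 2 lands with bottom-row=1; cleared 0 line(s) (total 0); column heights now [1 1 4 3 0 0 0], max=4
Drop 3: L rot2 at col 0 lands with bottom-row=3; cleared 0 line(s) (total 0); column heights now [5 5 5 3 0 0 0], max=5
Drop 4: S rot3 at col 4 lands with bottom-row=0; cleared 0 line(s) (total 0); column heights now [5 5 5 3 3 2 0], max=5
Drop 5: J rot2 at col 1 lands with bottom-row=4; cleared 0 line(s) (total 0); column heights now [5 6 6 6 3 2 0], max=6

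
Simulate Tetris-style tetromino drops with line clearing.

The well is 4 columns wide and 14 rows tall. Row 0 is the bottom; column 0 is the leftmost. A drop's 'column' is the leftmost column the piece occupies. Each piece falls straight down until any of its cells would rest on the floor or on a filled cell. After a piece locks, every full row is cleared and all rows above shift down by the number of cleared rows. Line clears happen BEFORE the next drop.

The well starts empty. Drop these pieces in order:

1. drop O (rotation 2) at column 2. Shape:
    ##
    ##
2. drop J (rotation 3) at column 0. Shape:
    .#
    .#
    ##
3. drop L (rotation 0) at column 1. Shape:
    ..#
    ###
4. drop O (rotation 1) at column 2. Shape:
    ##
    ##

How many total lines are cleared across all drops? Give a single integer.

Answer: 1

Derivation:
Drop 1: O rot2 at col 2 lands with bottom-row=0; cleared 0 line(s) (total 0); column heights now [0 0 2 2], max=2
Drop 2: J rot3 at col 0 lands with bottom-row=0; cleared 1 line(s) (total 1); column heights now [0 2 1 1], max=2
Drop 3: L rot0 at col 1 lands with bottom-row=2; cleared 0 line(s) (total 1); column heights now [0 3 3 4], max=4
Drop 4: O rot1 at col 2 lands with bottom-row=4; cleared 0 line(s) (total 1); column heights now [0 3 6 6], max=6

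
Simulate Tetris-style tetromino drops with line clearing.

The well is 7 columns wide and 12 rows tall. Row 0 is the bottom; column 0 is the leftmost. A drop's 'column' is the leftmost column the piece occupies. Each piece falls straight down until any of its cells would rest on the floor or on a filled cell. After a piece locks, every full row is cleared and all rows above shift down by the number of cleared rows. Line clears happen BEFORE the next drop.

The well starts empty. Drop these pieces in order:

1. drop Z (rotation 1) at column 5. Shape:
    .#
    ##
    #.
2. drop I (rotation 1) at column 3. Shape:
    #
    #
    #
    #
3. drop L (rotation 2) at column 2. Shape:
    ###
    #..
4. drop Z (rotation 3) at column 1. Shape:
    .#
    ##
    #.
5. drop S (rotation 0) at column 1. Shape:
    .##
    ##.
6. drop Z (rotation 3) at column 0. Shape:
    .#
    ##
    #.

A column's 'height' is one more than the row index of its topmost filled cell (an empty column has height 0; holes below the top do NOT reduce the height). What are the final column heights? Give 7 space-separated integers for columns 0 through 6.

Answer: 9 10 9 9 5 2 3

Derivation:
Drop 1: Z rot1 at col 5 lands with bottom-row=0; cleared 0 line(s) (total 0); column heights now [0 0 0 0 0 2 3], max=3
Drop 2: I rot1 at col 3 lands with bottom-row=0; cleared 0 line(s) (total 0); column heights now [0 0 0 4 0 2 3], max=4
Drop 3: L rot2 at col 2 lands with bottom-row=3; cleared 0 line(s) (total 0); column heights now [0 0 5 5 5 2 3], max=5
Drop 4: Z rot3 at col 1 lands with bottom-row=4; cleared 0 line(s) (total 0); column heights now [0 6 7 5 5 2 3], max=7
Drop 5: S rot0 at col 1 lands with bottom-row=7; cleared 0 line(s) (total 0); column heights now [0 8 9 9 5 2 3], max=9
Drop 6: Z rot3 at col 0 lands with bottom-row=7; cleared 0 line(s) (total 0); column heights now [9 10 9 9 5 2 3], max=10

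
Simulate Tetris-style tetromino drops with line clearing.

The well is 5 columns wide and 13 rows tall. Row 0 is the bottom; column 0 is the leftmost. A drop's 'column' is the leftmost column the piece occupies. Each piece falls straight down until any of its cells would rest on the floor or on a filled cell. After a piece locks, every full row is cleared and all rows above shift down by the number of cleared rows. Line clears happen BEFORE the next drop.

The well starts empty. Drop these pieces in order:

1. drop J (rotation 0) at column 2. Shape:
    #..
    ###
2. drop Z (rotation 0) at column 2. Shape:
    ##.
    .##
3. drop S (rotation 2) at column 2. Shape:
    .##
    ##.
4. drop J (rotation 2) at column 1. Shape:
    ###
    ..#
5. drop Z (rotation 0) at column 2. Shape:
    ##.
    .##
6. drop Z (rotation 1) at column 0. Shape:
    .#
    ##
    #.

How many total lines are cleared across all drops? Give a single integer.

Answer: 0

Derivation:
Drop 1: J rot0 at col 2 lands with bottom-row=0; cleared 0 line(s) (total 0); column heights now [0 0 2 1 1], max=2
Drop 2: Z rot0 at col 2 lands with bottom-row=1; cleared 0 line(s) (total 0); column heights now [0 0 3 3 2], max=3
Drop 3: S rot2 at col 2 lands with bottom-row=3; cleared 0 line(s) (total 0); column heights now [0 0 4 5 5], max=5
Drop 4: J rot2 at col 1 lands with bottom-row=5; cleared 0 line(s) (total 0); column heights now [0 7 7 7 5], max=7
Drop 5: Z rot0 at col 2 lands with bottom-row=7; cleared 0 line(s) (total 0); column heights now [0 7 9 9 8], max=9
Drop 6: Z rot1 at col 0 lands with bottom-row=6; cleared 0 line(s) (total 0); column heights now [8 9 9 9 8], max=9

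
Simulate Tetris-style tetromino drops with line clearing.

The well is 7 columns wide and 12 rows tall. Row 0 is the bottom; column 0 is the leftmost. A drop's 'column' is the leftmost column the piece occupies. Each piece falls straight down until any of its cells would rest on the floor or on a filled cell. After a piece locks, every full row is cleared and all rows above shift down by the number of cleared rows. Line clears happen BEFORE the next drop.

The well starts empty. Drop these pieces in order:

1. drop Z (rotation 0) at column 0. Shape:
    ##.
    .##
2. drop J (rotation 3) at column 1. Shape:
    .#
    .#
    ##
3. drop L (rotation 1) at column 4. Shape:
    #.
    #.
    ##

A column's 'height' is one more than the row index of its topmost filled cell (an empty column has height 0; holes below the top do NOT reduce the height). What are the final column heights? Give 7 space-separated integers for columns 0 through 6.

Answer: 2 3 5 0 3 1 0

Derivation:
Drop 1: Z rot0 at col 0 lands with bottom-row=0; cleared 0 line(s) (total 0); column heights now [2 2 1 0 0 0 0], max=2
Drop 2: J rot3 at col 1 lands with bottom-row=2; cleared 0 line(s) (total 0); column heights now [2 3 5 0 0 0 0], max=5
Drop 3: L rot1 at col 4 lands with bottom-row=0; cleared 0 line(s) (total 0); column heights now [2 3 5 0 3 1 0], max=5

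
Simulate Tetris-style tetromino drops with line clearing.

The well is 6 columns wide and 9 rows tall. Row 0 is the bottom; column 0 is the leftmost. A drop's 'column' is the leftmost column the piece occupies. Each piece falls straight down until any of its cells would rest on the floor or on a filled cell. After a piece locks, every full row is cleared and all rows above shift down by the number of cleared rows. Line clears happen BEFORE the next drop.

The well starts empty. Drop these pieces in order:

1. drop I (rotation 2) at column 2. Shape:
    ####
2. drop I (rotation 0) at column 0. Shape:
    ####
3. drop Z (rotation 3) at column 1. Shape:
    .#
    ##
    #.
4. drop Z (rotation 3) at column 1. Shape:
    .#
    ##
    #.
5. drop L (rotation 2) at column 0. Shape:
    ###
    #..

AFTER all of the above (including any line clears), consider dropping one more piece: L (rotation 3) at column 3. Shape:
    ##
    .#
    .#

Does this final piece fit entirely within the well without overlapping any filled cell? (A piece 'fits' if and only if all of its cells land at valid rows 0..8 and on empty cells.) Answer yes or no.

Answer: yes

Derivation:
Drop 1: I rot2 at col 2 lands with bottom-row=0; cleared 0 line(s) (total 0); column heights now [0 0 1 1 1 1], max=1
Drop 2: I rot0 at col 0 lands with bottom-row=1; cleared 0 line(s) (total 0); column heights now [2 2 2 2 1 1], max=2
Drop 3: Z rot3 at col 1 lands with bottom-row=2; cleared 0 line(s) (total 0); column heights now [2 4 5 2 1 1], max=5
Drop 4: Z rot3 at col 1 lands with bottom-row=4; cleared 0 line(s) (total 0); column heights now [2 6 7 2 1 1], max=7
Drop 5: L rot2 at col 0 lands with bottom-row=6; cleared 0 line(s) (total 0); column heights now [8 8 8 2 1 1], max=8
Test piece L rot3 at col 3 (width 2): heights before test = [8 8 8 2 1 1]; fits = True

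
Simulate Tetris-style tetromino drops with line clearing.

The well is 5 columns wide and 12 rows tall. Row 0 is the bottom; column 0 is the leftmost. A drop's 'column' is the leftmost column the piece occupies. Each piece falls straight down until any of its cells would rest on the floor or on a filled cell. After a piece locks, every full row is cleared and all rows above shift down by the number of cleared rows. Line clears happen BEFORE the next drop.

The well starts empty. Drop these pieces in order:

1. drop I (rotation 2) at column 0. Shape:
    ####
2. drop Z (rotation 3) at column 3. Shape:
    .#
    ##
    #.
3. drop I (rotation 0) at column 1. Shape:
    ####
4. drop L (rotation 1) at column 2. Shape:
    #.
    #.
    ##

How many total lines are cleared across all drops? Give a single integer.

Drop 1: I rot2 at col 0 lands with bottom-row=0; cleared 0 line(s) (total 0); column heights now [1 1 1 1 0], max=1
Drop 2: Z rot3 at col 3 lands with bottom-row=1; cleared 0 line(s) (total 0); column heights now [1 1 1 3 4], max=4
Drop 3: I rot0 at col 1 lands with bottom-row=4; cleared 0 line(s) (total 0); column heights now [1 5 5 5 5], max=5
Drop 4: L rot1 at col 2 lands with bottom-row=5; cleared 0 line(s) (total 0); column heights now [1 5 8 6 5], max=8

Answer: 0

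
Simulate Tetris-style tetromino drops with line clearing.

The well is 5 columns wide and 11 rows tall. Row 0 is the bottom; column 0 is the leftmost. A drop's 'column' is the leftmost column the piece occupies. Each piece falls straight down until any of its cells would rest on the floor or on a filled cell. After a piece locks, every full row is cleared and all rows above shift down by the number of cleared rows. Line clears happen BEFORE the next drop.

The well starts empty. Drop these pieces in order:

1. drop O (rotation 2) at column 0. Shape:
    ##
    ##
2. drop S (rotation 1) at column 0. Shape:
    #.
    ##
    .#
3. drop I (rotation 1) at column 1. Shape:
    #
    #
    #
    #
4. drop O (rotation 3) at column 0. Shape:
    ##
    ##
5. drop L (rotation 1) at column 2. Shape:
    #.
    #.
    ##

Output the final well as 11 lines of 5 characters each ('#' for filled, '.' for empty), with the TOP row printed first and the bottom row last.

Drop 1: O rot2 at col 0 lands with bottom-row=0; cleared 0 line(s) (total 0); column heights now [2 2 0 0 0], max=2
Drop 2: S rot1 at col 0 lands with bottom-row=2; cleared 0 line(s) (total 0); column heights now [5 4 0 0 0], max=5
Drop 3: I rot1 at col 1 lands with bottom-row=4; cleared 0 line(s) (total 0); column heights now [5 8 0 0 0], max=8
Drop 4: O rot3 at col 0 lands with bottom-row=8; cleared 0 line(s) (total 0); column heights now [10 10 0 0 0], max=10
Drop 5: L rot1 at col 2 lands with bottom-row=0; cleared 0 line(s) (total 0); column heights now [10 10 3 1 0], max=10

Answer: .....
##...
##...
.#...
.#...
.#...
##...
##...
.##..
###..
####.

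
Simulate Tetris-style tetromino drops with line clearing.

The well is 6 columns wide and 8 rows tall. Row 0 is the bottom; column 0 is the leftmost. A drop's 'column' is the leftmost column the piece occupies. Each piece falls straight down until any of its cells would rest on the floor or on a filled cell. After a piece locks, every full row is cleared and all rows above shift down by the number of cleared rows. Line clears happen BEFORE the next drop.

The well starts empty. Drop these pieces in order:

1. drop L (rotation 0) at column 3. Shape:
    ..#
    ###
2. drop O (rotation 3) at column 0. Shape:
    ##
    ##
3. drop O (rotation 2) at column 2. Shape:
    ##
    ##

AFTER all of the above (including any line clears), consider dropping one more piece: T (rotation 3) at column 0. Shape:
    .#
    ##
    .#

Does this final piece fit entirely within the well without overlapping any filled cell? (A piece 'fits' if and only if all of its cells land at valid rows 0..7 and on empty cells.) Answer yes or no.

Drop 1: L rot0 at col 3 lands with bottom-row=0; cleared 0 line(s) (total 0); column heights now [0 0 0 1 1 2], max=2
Drop 2: O rot3 at col 0 lands with bottom-row=0; cleared 0 line(s) (total 0); column heights now [2 2 0 1 1 2], max=2
Drop 3: O rot2 at col 2 lands with bottom-row=1; cleared 0 line(s) (total 0); column heights now [2 2 3 3 1 2], max=3
Test piece T rot3 at col 0 (width 2): heights before test = [2 2 3 3 1 2]; fits = True

Answer: yes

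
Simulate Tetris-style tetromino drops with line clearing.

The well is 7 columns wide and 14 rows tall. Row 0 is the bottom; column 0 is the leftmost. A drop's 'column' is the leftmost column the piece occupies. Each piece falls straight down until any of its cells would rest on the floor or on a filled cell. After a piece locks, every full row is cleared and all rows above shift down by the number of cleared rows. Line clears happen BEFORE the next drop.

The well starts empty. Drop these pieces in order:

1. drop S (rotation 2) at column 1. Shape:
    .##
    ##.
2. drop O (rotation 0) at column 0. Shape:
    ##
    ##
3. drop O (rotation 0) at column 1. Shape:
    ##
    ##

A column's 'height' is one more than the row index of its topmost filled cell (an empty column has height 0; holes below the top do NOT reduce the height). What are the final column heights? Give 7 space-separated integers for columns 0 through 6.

Drop 1: S rot2 at col 1 lands with bottom-row=0; cleared 0 line(s) (total 0); column heights now [0 1 2 2 0 0 0], max=2
Drop 2: O rot0 at col 0 lands with bottom-row=1; cleared 0 line(s) (total 0); column heights now [3 3 2 2 0 0 0], max=3
Drop 3: O rot0 at col 1 lands with bottom-row=3; cleared 0 line(s) (total 0); column heights now [3 5 5 2 0 0 0], max=5

Answer: 3 5 5 2 0 0 0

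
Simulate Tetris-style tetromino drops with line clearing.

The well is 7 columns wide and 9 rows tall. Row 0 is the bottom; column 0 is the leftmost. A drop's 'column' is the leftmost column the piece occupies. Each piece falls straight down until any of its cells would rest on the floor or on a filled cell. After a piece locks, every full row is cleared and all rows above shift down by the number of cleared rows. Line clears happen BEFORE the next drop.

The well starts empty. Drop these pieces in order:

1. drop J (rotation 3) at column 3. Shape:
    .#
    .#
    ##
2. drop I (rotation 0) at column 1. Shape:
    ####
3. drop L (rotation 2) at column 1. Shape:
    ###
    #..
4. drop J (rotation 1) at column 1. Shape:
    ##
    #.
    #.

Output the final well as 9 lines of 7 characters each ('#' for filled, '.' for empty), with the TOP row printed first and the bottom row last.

Drop 1: J rot3 at col 3 lands with bottom-row=0; cleared 0 line(s) (total 0); column heights now [0 0 0 1 3 0 0], max=3
Drop 2: I rot0 at col 1 lands with bottom-row=3; cleared 0 line(s) (total 0); column heights now [0 4 4 4 4 0 0], max=4
Drop 3: L rot2 at col 1 lands with bottom-row=4; cleared 0 line(s) (total 0); column heights now [0 6 6 6 4 0 0], max=6
Drop 4: J rot1 at col 1 lands with bottom-row=6; cleared 0 line(s) (total 0); column heights now [0 9 9 6 4 0 0], max=9

Answer: .##....
.#.....
.#.....
.###...
.#.....
.####..
....#..
....#..
...##..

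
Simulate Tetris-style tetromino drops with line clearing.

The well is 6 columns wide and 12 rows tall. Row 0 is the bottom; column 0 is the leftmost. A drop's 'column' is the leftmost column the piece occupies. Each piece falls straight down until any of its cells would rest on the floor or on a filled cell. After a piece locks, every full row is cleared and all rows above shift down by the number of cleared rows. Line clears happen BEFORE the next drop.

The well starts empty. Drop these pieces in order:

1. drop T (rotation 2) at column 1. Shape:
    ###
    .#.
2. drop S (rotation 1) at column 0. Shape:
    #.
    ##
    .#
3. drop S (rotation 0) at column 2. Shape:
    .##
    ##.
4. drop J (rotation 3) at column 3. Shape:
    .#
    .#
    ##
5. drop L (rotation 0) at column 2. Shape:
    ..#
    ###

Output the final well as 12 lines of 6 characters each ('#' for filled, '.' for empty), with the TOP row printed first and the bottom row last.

Answer: ......
......
......
....#.
..###.
....#.
....#.
#..##.
##.##.
.###..
.###..
..#...

Derivation:
Drop 1: T rot2 at col 1 lands with bottom-row=0; cleared 0 line(s) (total 0); column heights now [0 2 2 2 0 0], max=2
Drop 2: S rot1 at col 0 lands with bottom-row=2; cleared 0 line(s) (total 0); column heights now [5 4 2 2 0 0], max=5
Drop 3: S rot0 at col 2 lands with bottom-row=2; cleared 0 line(s) (total 0); column heights now [5 4 3 4 4 0], max=5
Drop 4: J rot3 at col 3 lands with bottom-row=4; cleared 0 line(s) (total 0); column heights now [5 4 3 5 7 0], max=7
Drop 5: L rot0 at col 2 lands with bottom-row=7; cleared 0 line(s) (total 0); column heights now [5 4 8 8 9 0], max=9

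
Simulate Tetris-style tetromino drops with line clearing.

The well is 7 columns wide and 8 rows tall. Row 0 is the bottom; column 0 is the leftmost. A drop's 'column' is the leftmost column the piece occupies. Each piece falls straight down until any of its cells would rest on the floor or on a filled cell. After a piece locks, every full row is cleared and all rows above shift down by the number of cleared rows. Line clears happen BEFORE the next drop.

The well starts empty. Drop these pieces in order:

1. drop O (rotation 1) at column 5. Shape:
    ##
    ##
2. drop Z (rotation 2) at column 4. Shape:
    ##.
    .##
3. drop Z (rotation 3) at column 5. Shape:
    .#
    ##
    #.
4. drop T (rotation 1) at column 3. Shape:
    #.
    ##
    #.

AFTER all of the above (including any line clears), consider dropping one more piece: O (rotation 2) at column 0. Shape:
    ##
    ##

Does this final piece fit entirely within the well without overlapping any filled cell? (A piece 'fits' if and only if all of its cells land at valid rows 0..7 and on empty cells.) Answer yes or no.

Answer: yes

Derivation:
Drop 1: O rot1 at col 5 lands with bottom-row=0; cleared 0 line(s) (total 0); column heights now [0 0 0 0 0 2 2], max=2
Drop 2: Z rot2 at col 4 lands with bottom-row=2; cleared 0 line(s) (total 0); column heights now [0 0 0 0 4 4 3], max=4
Drop 3: Z rot3 at col 5 lands with bottom-row=4; cleared 0 line(s) (total 0); column heights now [0 0 0 0 4 6 7], max=7
Drop 4: T rot1 at col 3 lands with bottom-row=3; cleared 0 line(s) (total 0); column heights now [0 0 0 6 5 6 7], max=7
Test piece O rot2 at col 0 (width 2): heights before test = [0 0 0 6 5 6 7]; fits = True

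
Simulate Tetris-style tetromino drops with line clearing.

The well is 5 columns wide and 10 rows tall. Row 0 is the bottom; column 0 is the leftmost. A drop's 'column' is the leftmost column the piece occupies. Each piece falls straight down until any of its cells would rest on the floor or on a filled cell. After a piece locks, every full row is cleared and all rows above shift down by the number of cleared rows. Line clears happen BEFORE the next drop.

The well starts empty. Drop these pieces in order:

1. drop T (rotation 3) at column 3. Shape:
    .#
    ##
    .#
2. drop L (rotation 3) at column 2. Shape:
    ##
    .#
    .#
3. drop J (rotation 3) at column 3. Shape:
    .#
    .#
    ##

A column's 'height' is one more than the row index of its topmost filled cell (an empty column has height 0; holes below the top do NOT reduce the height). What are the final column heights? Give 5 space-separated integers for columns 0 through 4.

Drop 1: T rot3 at col 3 lands with bottom-row=0; cleared 0 line(s) (total 0); column heights now [0 0 0 2 3], max=3
Drop 2: L rot3 at col 2 lands with bottom-row=2; cleared 0 line(s) (total 0); column heights now [0 0 5 5 3], max=5
Drop 3: J rot3 at col 3 lands with bottom-row=5; cleared 0 line(s) (total 0); column heights now [0 0 5 6 8], max=8

Answer: 0 0 5 6 8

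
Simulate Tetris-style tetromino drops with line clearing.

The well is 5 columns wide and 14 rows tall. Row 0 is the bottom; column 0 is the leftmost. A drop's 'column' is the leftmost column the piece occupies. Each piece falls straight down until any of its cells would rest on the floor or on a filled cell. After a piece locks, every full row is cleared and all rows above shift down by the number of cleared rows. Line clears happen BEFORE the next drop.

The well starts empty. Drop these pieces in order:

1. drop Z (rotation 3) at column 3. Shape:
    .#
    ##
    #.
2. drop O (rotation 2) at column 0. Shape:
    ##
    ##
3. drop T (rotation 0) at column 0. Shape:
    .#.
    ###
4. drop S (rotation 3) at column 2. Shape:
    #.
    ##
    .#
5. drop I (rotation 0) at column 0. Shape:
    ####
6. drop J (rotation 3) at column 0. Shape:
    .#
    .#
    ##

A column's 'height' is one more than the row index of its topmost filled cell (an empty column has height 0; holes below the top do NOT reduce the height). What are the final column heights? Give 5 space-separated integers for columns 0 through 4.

Drop 1: Z rot3 at col 3 lands with bottom-row=0; cleared 0 line(s) (total 0); column heights now [0 0 0 2 3], max=3
Drop 2: O rot2 at col 0 lands with bottom-row=0; cleared 0 line(s) (total 0); column heights now [2 2 0 2 3], max=3
Drop 3: T rot0 at col 0 lands with bottom-row=2; cleared 0 line(s) (total 0); column heights now [3 4 3 2 3], max=4
Drop 4: S rot3 at col 2 lands with bottom-row=2; cleared 1 line(s) (total 1); column heights now [2 3 4 3 2], max=4
Drop 5: I rot0 at col 0 lands with bottom-row=4; cleared 0 line(s) (total 1); column heights now [5 5 5 5 2], max=5
Drop 6: J rot3 at col 0 lands with bottom-row=5; cleared 0 line(s) (total 1); column heights now [6 8 5 5 2], max=8

Answer: 6 8 5 5 2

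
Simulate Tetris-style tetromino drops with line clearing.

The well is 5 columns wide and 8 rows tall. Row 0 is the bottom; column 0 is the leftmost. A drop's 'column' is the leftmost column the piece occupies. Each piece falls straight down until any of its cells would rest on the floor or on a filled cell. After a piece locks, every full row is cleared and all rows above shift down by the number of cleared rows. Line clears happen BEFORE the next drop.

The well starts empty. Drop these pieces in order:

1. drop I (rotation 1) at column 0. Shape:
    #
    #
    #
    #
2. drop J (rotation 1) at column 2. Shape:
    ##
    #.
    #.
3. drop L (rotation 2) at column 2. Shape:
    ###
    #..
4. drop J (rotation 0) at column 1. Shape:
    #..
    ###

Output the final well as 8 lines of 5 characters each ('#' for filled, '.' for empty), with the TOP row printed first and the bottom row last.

Drop 1: I rot1 at col 0 lands with bottom-row=0; cleared 0 line(s) (total 0); column heights now [4 0 0 0 0], max=4
Drop 2: J rot1 at col 2 lands with bottom-row=0; cleared 0 line(s) (total 0); column heights now [4 0 3 3 0], max=4
Drop 3: L rot2 at col 2 lands with bottom-row=3; cleared 0 line(s) (total 0); column heights now [4 0 5 5 5], max=5
Drop 4: J rot0 at col 1 lands with bottom-row=5; cleared 0 line(s) (total 0); column heights now [4 7 6 6 5], max=7

Answer: .....
.#...
.###.
..###
#.#..
#.##.
#.#..
#.#..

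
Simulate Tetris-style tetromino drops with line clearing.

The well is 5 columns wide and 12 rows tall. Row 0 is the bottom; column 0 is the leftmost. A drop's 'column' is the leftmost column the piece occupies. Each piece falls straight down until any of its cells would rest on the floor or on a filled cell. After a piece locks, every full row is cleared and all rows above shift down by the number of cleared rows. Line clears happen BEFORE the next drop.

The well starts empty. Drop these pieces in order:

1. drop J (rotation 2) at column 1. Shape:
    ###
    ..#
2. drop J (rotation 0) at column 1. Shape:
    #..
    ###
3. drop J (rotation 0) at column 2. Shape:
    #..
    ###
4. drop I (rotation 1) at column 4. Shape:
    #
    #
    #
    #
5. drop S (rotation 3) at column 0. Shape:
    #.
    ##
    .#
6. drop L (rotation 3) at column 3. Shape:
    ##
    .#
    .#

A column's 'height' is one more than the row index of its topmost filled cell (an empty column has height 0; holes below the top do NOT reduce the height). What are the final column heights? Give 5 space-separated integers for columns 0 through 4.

Drop 1: J rot2 at col 1 lands with bottom-row=0; cleared 0 line(s) (total 0); column heights now [0 2 2 2 0], max=2
Drop 2: J rot0 at col 1 lands with bottom-row=2; cleared 0 line(s) (total 0); column heights now [0 4 3 3 0], max=4
Drop 3: J rot0 at col 2 lands with bottom-row=3; cleared 0 line(s) (total 0); column heights now [0 4 5 4 4], max=5
Drop 4: I rot1 at col 4 lands with bottom-row=4; cleared 0 line(s) (total 0); column heights now [0 4 5 4 8], max=8
Drop 5: S rot3 at col 0 lands with bottom-row=4; cleared 0 line(s) (total 0); column heights now [7 6 5 4 8], max=8
Drop 6: L rot3 at col 3 lands with bottom-row=8; cleared 0 line(s) (total 0); column heights now [7 6 5 11 11], max=11

Answer: 7 6 5 11 11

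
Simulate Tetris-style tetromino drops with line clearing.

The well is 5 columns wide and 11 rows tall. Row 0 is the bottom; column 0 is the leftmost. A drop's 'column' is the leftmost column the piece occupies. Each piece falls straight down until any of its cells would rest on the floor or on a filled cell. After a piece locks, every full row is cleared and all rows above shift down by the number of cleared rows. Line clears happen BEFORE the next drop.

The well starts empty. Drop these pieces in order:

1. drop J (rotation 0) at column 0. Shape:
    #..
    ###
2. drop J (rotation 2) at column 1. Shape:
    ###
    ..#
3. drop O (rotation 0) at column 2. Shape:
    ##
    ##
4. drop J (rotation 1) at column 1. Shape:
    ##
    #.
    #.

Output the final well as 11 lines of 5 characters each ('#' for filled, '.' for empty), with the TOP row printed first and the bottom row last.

Drop 1: J rot0 at col 0 lands with bottom-row=0; cleared 0 line(s) (total 0); column heights now [2 1 1 0 0], max=2
Drop 2: J rot2 at col 1 lands with bottom-row=0; cleared 0 line(s) (total 0); column heights now [2 2 2 2 0], max=2
Drop 3: O rot0 at col 2 lands with bottom-row=2; cleared 0 line(s) (total 0); column heights now [2 2 4 4 0], max=4
Drop 4: J rot1 at col 1 lands with bottom-row=2; cleared 0 line(s) (total 0); column heights now [2 5 5 4 0], max=5

Answer: .....
.....
.....
.....
.....
.....
.##..
.###.
.###.
####.
####.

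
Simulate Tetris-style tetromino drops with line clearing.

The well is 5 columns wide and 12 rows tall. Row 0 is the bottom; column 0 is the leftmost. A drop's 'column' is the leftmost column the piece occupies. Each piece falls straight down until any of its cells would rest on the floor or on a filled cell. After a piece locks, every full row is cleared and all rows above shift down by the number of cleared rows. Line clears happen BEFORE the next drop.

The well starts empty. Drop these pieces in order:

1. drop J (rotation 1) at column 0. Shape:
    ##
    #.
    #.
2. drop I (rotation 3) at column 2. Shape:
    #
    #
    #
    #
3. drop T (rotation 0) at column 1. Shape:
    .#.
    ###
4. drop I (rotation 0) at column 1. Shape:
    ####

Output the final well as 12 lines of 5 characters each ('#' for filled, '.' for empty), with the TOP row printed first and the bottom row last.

Drop 1: J rot1 at col 0 lands with bottom-row=0; cleared 0 line(s) (total 0); column heights now [3 3 0 0 0], max=3
Drop 2: I rot3 at col 2 lands with bottom-row=0; cleared 0 line(s) (total 0); column heights now [3 3 4 0 0], max=4
Drop 3: T rot0 at col 1 lands with bottom-row=4; cleared 0 line(s) (total 0); column heights now [3 5 6 5 0], max=6
Drop 4: I rot0 at col 1 lands with bottom-row=6; cleared 0 line(s) (total 0); column heights now [3 7 7 7 7], max=7

Answer: .....
.....
.....
.....
.....
.####
..#..
.###.
..#..
###..
#.#..
#.#..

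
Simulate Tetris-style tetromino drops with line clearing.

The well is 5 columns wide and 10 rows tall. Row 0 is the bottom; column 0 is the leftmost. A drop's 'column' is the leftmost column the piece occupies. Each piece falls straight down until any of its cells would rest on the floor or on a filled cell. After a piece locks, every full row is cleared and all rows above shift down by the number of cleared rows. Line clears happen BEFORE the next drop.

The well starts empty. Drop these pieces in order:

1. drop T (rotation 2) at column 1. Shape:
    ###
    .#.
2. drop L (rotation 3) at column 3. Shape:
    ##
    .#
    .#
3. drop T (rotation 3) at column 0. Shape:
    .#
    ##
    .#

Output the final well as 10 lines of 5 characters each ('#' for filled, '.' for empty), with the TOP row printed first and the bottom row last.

Answer: .....
.....
.....
.....
.....
.#...
##...
.#.##
.####
..#.#

Derivation:
Drop 1: T rot2 at col 1 lands with bottom-row=0; cleared 0 line(s) (total 0); column heights now [0 2 2 2 0], max=2
Drop 2: L rot3 at col 3 lands with bottom-row=0; cleared 0 line(s) (total 0); column heights now [0 2 2 3 3], max=3
Drop 3: T rot3 at col 0 lands with bottom-row=2; cleared 0 line(s) (total 0); column heights now [4 5 2 3 3], max=5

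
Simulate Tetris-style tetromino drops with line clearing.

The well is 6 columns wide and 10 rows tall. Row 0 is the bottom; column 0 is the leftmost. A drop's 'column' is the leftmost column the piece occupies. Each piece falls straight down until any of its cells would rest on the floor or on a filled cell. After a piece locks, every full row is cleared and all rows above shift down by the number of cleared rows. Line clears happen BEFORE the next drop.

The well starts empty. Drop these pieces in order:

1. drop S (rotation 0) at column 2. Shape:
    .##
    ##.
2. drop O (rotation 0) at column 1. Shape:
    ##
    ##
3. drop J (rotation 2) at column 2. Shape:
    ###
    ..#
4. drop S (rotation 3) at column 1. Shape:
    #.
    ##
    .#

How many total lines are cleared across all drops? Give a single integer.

Drop 1: S rot0 at col 2 lands with bottom-row=0; cleared 0 line(s) (total 0); column heights now [0 0 1 2 2 0], max=2
Drop 2: O rot0 at col 1 lands with bottom-row=1; cleared 0 line(s) (total 0); column heights now [0 3 3 2 2 0], max=3
Drop 3: J rot2 at col 2 lands with bottom-row=2; cleared 0 line(s) (total 0); column heights now [0 3 4 4 4 0], max=4
Drop 4: S rot3 at col 1 lands with bottom-row=4; cleared 0 line(s) (total 0); column heights now [0 7 6 4 4 0], max=7

Answer: 0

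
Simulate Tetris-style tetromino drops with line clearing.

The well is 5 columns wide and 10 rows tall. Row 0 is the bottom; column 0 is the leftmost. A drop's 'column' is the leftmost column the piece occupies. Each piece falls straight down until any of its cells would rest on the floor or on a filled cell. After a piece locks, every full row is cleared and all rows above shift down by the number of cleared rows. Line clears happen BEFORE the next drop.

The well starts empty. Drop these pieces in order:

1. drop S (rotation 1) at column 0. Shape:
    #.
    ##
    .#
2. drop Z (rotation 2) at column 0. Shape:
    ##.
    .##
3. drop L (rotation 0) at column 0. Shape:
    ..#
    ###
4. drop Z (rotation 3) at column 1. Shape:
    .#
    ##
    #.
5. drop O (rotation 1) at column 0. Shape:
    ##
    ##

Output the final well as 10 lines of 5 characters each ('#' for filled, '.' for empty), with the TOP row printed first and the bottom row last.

Answer: .....
##...
###..
.##..
.##..
###..
##...
###..
##...
.#...

Derivation:
Drop 1: S rot1 at col 0 lands with bottom-row=0; cleared 0 line(s) (total 0); column heights now [3 2 0 0 0], max=3
Drop 2: Z rot2 at col 0 lands with bottom-row=2; cleared 0 line(s) (total 0); column heights now [4 4 3 0 0], max=4
Drop 3: L rot0 at col 0 lands with bottom-row=4; cleared 0 line(s) (total 0); column heights now [5 5 6 0 0], max=6
Drop 4: Z rot3 at col 1 lands with bottom-row=5; cleared 0 line(s) (total 0); column heights now [5 7 8 0 0], max=8
Drop 5: O rot1 at col 0 lands with bottom-row=7; cleared 0 line(s) (total 0); column heights now [9 9 8 0 0], max=9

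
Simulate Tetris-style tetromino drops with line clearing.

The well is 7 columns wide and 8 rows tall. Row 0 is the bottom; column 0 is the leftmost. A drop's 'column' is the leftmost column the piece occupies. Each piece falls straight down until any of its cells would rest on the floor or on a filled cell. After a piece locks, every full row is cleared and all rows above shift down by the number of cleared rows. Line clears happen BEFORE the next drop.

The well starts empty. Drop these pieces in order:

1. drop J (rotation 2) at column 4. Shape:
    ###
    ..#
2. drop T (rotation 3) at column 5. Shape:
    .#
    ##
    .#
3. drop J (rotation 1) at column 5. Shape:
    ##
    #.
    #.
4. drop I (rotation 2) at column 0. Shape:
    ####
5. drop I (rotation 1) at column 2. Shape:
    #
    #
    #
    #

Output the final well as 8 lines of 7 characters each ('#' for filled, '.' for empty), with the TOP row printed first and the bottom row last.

Drop 1: J rot2 at col 4 lands with bottom-row=0; cleared 0 line(s) (total 0); column heights now [0 0 0 0 2 2 2], max=2
Drop 2: T rot3 at col 5 lands with bottom-row=2; cleared 0 line(s) (total 0); column heights now [0 0 0 0 2 4 5], max=5
Drop 3: J rot1 at col 5 lands with bottom-row=4; cleared 0 line(s) (total 0); column heights now [0 0 0 0 2 7 7], max=7
Drop 4: I rot2 at col 0 lands with bottom-row=0; cleared 0 line(s) (total 0); column heights now [1 1 1 1 2 7 7], max=7
Drop 5: I rot1 at col 2 lands with bottom-row=1; cleared 0 line(s) (total 0); column heights now [1 1 5 1 2 7 7], max=7

Answer: .......
.....##
.....#.
..#..##
..#..##
..#...#
..#.###
####..#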